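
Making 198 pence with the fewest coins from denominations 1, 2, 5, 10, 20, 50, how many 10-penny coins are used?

198 − 3×50→48 − 2×20→8 − 1×5→3 − 1×2→1 − 1×1→0
Count of 10: 0

0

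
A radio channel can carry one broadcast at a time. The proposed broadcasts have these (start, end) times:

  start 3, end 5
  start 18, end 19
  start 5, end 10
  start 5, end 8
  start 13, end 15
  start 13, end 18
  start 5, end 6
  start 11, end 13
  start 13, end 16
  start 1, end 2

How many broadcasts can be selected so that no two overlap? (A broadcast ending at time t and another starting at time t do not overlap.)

6

Sorted by end: (1,2)  (3,5)  (5,6)  (5,8)  (5,10)  (11,13)  (13,15)  (13,16)  (13,18)  (18,19)
take (1,2); take (3,5); take (5,6); take (11,13); take (13,15); skip (13,16); skip (13,18); take (18,19).
Selected 6 broadcasts.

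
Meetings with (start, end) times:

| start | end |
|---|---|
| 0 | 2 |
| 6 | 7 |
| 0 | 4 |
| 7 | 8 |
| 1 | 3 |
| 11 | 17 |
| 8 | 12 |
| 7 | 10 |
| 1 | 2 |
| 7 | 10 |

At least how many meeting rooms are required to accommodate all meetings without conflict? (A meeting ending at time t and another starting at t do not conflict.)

starts: [0, 0, 1, 1, 6, 7, 7, 7, 8, 11]
ends:   [2, 2, 3, 4, 7, 8, 10, 10, 12, 17]
s0→1 s0→2 s1→3 s1→4  — peak 4.

4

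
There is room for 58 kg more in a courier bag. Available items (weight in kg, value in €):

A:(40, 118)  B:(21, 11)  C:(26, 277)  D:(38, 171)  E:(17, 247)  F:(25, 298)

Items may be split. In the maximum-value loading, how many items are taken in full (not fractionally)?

Ratios (sorted): E 14.53, F 11.92, C 10.65, D 4.50, A 2.95, B 0.52
take E (17 @ 247); take F (25 @ 298); take 16/26 of C → 170.46. Capacity used 58/58.
2 item(s) taken whole; one partial (take 16/26 of C).

2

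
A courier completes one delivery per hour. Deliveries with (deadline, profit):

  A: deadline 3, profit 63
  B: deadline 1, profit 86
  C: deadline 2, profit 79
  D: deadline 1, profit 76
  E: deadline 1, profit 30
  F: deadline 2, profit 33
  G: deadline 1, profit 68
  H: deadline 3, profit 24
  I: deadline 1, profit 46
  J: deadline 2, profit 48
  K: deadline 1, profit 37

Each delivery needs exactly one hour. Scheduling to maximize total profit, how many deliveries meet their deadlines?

3

Sort by profit descending; place each in the latest free slot ≤ its deadline.
Profit order: B=86 C=79 D=76 G=68 A=63 J=48 I=46 K=37 F=33 E=30 H=24
Assign: B→slot 1, C→slot 2, D skipped, G skipped, A→slot 3, J skipped, I skipped, K skipped, F skipped, E skipped, H skipped.
Slots: [1:B] [2:C] [3:A]
3 of 11 scheduled.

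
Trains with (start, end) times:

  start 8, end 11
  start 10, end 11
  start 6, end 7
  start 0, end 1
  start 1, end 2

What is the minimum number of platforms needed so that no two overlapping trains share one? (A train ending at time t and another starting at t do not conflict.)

2

Count concurrent intervals with a sweep; the peak is the room count.
Events (time:±→running): 0:+→1 1:-→0 1:+→1 2:-→0 6:+→1 7:-→0 8:+→1 10:+→2 … peak 2.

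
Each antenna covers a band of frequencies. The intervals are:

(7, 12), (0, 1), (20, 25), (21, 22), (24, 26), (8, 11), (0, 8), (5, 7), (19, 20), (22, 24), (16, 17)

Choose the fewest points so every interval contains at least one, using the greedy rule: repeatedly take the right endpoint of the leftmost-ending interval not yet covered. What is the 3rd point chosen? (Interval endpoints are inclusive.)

Sort by right endpoint; whenever an interval is uncovered, place a point at its right end.
By right end: [0,1]  [5,7]  [0,8]  [8,11]  [7,12]  [16,17]  [19,20]  [21,22]  [22,24]  [20,25]  [24,26]
[0,1] uncovered → point at 1; [5,7] uncovered → point at 7; [8,11] uncovered → point at 11; [16,17] uncovered → point at 17; [19,20] uncovered → point at 20; [21,22] uncovered → point at 22; [24,26] uncovered → point at 26.
Points: 1, 7, 11, 17, 20, 22, 26 (7 total).

11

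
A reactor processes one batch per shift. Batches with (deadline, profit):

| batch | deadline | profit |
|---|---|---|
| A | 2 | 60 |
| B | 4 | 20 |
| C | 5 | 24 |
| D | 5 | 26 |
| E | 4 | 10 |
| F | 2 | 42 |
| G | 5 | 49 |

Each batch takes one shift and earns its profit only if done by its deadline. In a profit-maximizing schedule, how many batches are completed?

5

Profit order: A=60 G=49 F=42 D=26 C=24 B=20 E=10
Assign: A→slot 2, G→slot 5, F→slot 1, D→slot 4, C→slot 3, B skipped, E skipped.
Slots: [1:F] [2:A] [3:C] [4:D] [5:G]
5 of 7 scheduled.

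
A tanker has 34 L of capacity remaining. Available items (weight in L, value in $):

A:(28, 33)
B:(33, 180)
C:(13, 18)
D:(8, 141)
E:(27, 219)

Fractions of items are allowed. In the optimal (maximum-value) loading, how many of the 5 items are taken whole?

1

Greedy by value/weight ratio, highest first.
Ratios (sorted): D 17.62, E 8.11, B 5.45, C 1.38, A 1.18
take D (8 @ 141); take 26/27 of E → 210.89. Capacity used 34/34.
1 item(s) taken whole; one partial (take 26/27 of E).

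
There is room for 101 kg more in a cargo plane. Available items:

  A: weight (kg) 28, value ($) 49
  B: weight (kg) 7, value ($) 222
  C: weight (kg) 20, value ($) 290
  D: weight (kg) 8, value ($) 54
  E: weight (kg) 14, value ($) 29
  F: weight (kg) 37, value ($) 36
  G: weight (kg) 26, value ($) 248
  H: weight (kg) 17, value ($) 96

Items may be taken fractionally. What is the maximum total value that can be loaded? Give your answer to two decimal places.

Ratios (sorted): B 31.71, C 14.50, G 9.54, D 6.75, H 5.65, E 2.07, A 1.75, F 0.97
take B (7 @ 222); take C (20 @ 290); take G (26 @ 248); take D (8 @ 54); take H (17 @ 96); take E (14 @ 29); take 9/28 of A → 15.75. Capacity used 101/101.
Total value = 954.75

954.75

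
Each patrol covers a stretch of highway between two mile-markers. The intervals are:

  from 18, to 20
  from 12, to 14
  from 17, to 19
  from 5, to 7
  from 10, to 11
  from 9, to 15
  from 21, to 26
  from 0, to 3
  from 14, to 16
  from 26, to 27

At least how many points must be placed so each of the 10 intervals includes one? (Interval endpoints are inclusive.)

6

Sort by right endpoint; whenever an interval is uncovered, place a point at its right end.
Sorted: [0,3] [5,7] [10,11] [12,14] [9,15] [14,16] [17,19] [18,20] [21,26] [26,27]
{[0,3]} hit by 3; {[5,7]} hit by 7; {[10,11]} hit by 11; {[12,14],[9,15],[14,16]} hit by 14; {[17,19],[18,20]} hit by 19; {[21,26],[26,27]} hit by 26.
Points: 3, 7, 11, 14, 19, 26 (6 total).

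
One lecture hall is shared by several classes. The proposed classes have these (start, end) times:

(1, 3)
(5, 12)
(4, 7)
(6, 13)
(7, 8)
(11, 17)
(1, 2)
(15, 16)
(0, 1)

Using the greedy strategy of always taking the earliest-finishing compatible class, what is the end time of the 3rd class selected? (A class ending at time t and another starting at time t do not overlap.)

7

Order by finish time; keep every interval that doesn't clash with the previous kept one.
Sorted by end: (0,1)  (1,2)  (1,3)  (4,7)  (7,8)  (5,12)  (6,13)  (15,16)  (11,17)
take (0,1); take (1,2); take (4,7); take (7,8); skip (6,13); take (15,16).
Selected: (0,1) (1,2) (4,7) (7,8) (15,16)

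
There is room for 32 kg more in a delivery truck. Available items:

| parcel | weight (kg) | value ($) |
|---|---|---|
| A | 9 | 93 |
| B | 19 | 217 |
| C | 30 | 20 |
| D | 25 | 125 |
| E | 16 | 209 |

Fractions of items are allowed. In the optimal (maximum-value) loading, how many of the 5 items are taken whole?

1

Order: E (209/16=13.06) > B (217/19=11.42) > A (93/9=10.33) > D (125/25=5.00) > C (20/30=0.67)
Fill: take E (16 @ 209) → take 16/19 of B → 182.74; 32/32 used.
1 item(s) taken whole; one partial (take 16/19 of B).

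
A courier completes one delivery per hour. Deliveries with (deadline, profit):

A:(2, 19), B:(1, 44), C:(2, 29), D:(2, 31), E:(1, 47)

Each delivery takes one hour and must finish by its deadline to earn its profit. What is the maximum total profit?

78

Sort by profit descending; place each in the latest free slot ≤ its deadline.
By profit: E(d1,47), B(d1,44), D(d2,31), C(d2,29), A(d2,19)
E→slot 1; B skipped; D→slot 2; C skipped; A skipped.
Profit = 47 + 31 = 78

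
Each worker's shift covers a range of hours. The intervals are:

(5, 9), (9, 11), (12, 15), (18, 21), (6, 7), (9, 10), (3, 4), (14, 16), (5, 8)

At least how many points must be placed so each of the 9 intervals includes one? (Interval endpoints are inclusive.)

By right end: [3,4]  [6,7]  [5,8]  [5,9]  [9,10]  [9,11]  [12,15]  [14,16]  [18,21]
[3,4] uncovered → point at 4; [6,7] uncovered → point at 7; [9,10] uncovered → point at 10; [12,15] uncovered → point at 15; [18,21] uncovered → point at 21.
Points: 4, 7, 10, 15, 21 (5 total).

5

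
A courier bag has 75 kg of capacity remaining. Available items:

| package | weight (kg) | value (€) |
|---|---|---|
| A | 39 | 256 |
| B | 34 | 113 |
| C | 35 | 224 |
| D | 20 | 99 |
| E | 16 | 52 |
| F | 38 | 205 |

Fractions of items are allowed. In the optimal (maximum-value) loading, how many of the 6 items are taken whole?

2

Sort by value per unit weight and fill in that order.
Order: A (256/39=6.56) > C (224/35=6.40) > F (205/38=5.39) > D (99/20=4.95) > B (113/34=3.32) > E (52/16=3.25)
Fill: take A (39 @ 256) → take C (35 @ 224) → take 1/38 of F → 5.39; 75/75 used.
2 item(s) taken whole; one partial (take 1/38 of F).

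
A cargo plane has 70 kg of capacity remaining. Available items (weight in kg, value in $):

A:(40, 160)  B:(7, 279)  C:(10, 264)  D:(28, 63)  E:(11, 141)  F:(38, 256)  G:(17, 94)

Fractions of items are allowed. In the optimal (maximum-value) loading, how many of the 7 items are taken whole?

4

Order: B (279/7=39.86) > C (264/10=26.40) > E (141/11=12.82) > F (256/38=6.74) > G (94/17=5.53) > A (160/40=4.00) > D (63/28=2.25)
Fill: take B (7 @ 279) → take C (10 @ 264) → take E (11 @ 141) → take F (38 @ 256) → take 4/17 of G → 22.12; 70/70 used.
4 item(s) taken whole; one partial (take 4/17 of G).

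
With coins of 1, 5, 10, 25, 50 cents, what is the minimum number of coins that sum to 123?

Use the largest denomination that fits, subtract, and repeat.
123 = 2×50 + 2×10 + 3×1
Total coins = 2 + 2 + 3 = 7

7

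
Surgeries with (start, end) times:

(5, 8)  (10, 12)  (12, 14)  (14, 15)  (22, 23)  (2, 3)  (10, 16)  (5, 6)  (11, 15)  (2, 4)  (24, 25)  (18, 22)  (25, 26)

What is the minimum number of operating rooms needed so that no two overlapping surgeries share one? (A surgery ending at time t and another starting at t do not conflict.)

3

starts: [2, 2, 5, 5, 10, 10, 11, 12, 14, 18, 22, 24, 25]
ends:   [3, 4, 6, 8, 12, 14, 15, 15, 16, 22, 23, 25, 26]
s2→1 s2→2 e3→1 e4→0 s5→1 s5→2 e6→1 e8→0 s10→1 s10→2 s11→3  — peak 3.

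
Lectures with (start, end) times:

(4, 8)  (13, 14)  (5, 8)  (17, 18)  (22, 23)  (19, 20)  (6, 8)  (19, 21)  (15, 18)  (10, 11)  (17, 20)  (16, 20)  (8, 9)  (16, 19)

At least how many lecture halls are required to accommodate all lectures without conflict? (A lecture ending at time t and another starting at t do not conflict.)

5

Count concurrent intervals with a sweep; the peak is the room count.
Events (time:±→running): 4:+→1 5:+→2 6:+→3 8:-→2 8:-→1 8:-→0 8:+→1 9:-→0 10:+→1 11:-→0 13:+→1 14:-→0 15:+→1 16:+→2 16:+→3 17:+→4 17:+→5 … peak 5.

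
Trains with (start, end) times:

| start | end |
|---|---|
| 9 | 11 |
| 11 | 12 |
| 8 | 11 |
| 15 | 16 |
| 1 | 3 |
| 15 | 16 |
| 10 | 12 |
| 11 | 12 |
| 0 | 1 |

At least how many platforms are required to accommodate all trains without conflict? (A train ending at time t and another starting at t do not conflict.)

3

The answer is the maximum number of intervals overlapping at any instant.
starts: [0, 1, 8, 9, 10, 11, 11, 15, 15]
ends:   [1, 3, 11, 11, 12, 12, 12, 16, 16]
s0→1 e1→0 s1→1 e3→0 s8→1 s9→2 s10→3  — peak 3.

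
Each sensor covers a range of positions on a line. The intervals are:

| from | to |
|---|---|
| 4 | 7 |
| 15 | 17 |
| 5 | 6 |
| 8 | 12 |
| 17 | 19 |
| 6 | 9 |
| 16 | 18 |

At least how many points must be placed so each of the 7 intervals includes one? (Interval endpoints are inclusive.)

Sorted: [5,6] [4,7] [6,9] [8,12] [15,17] [16,18] [17,19]
{[5,6],[4,7],[6,9]} hit by 6; {[8,12]} hit by 12; {[15,17],[16,18],[17,19]} hit by 17.
Points: 6, 12, 17 (3 total).

3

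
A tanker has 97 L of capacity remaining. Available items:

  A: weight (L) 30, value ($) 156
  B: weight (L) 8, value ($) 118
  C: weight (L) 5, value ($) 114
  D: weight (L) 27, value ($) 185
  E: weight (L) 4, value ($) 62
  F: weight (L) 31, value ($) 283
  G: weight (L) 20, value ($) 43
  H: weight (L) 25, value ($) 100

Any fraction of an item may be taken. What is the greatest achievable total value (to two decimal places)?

876.40

Greedy by value/weight ratio, highest first.
Ratios (sorted): C 22.80, E 15.50, B 14.75, F 9.13, D 6.85, A 5.20, H 4.00, G 2.15
take C (5 @ 114); take E (4 @ 62); take B (8 @ 118); take F (31 @ 283); take D (27 @ 185); take 22/30 of A → 114.40. Capacity used 97/97.
Total value = 876.40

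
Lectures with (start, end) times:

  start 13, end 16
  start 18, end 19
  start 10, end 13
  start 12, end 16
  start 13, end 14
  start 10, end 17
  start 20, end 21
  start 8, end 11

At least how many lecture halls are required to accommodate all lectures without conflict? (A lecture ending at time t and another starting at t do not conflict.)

4

The answer is the maximum number of intervals overlapping at any instant.
starts: [8, 10, 10, 12, 13, 13, 18, 20]
ends:   [11, 13, 14, 16, 16, 17, 19, 21]
s8→1 s10→2 s10→3 e11→2 s12→3 e13→2 s13→3 s13→4  — peak 4.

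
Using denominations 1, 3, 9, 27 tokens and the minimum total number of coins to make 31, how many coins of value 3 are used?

Use the largest denomination that fits, subtract, and repeat.
31 = 1×27 + 1×3 + 1×1
Count of 3: 1

1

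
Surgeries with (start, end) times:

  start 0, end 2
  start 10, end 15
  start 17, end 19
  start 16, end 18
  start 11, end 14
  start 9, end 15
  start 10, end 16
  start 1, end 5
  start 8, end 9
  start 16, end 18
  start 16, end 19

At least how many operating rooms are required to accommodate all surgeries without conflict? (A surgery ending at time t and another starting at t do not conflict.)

4

Events (time:±→running): 0:+→1 1:+→2 2:-→1 5:-→0 8:+→1 9:-→0 9:+→1 10:+→2 10:+→3 11:+→4 … peak 4.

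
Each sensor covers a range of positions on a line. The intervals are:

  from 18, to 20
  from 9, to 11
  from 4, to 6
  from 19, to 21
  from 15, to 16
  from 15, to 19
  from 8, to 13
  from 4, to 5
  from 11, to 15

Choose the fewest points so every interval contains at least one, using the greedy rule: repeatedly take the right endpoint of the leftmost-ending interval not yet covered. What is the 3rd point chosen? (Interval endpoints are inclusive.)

Sort by right endpoint; whenever an interval is uncovered, place a point at its right end.
Sorted: [4,5] [4,6] [9,11] [8,13] [11,15] [15,16] [15,19] [18,20] [19,21]
{[4,5],[4,6]} hit by 5; {[9,11],[8,13],[11,15]} hit by 11; {[15,16],[15,19]} hit by 16; {[18,20],[19,21]} hit by 20.
Points: 5, 11, 16, 20 (4 total).

16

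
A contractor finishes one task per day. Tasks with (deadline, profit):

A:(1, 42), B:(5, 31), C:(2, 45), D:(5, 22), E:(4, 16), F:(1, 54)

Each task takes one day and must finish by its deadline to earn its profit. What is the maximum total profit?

168

Profit order: F=54 C=45 A=42 B=31 D=22 E=16
Assign: F→slot 1, C→slot 2, A skipped, B→slot 5, D→slot 4, E→slot 3.
Slots: [1:F] [2:C] [3:E] [4:D] [5:B]
Profit = 54 + 45 + 16 + 22 + 31 = 168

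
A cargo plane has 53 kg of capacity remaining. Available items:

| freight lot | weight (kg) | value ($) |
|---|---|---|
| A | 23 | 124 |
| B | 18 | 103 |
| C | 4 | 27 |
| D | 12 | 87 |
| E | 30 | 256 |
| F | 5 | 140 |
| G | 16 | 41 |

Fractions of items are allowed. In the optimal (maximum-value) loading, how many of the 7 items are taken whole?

4

Greedy by value/weight ratio, highest first.
Ratios (sorted): F 28.00, E 8.53, D 7.25, C 6.75, B 5.72, A 5.39, G 2.56
take F (5 @ 140); take E (30 @ 256); take D (12 @ 87); take C (4 @ 27); take 2/18 of B → 11.44. Capacity used 53/53.
4 item(s) taken whole; one partial (take 2/18 of B).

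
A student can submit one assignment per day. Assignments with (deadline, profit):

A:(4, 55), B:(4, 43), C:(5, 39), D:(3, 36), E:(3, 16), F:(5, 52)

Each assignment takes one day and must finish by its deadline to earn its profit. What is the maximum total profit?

By profit: A(d4,55), F(d5,52), B(d4,43), C(d5,39), D(d3,36), E(d3,16)
A→slot 4; F→slot 5; B→slot 3; C→slot 2; D→slot 1; E skipped.
Profit = 36 + 39 + 43 + 55 + 52 = 225

225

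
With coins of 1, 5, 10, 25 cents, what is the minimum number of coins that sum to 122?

8

122 = 4×25 + 2×10 + 2×1
Total coins = 4 + 2 + 2 = 8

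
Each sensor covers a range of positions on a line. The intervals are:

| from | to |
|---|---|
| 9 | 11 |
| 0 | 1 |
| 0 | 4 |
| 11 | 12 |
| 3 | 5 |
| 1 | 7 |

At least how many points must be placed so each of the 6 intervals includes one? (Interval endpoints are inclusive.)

Process intervals by earliest right end; each time one isn't hit yet, stab at its right endpoint.
Sorted: [0,1] [0,4] [3,5] [1,7] [9,11] [11,12]
{[0,1],[0,4]} hit by 1; {[3,5],[1,7]} hit by 5; {[9,11],[11,12]} hit by 11.
Points: 1, 5, 11 (3 total).

3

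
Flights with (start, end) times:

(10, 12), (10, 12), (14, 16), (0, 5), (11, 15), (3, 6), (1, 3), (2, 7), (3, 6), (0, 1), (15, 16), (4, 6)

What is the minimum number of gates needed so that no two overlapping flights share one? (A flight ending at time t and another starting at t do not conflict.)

Events (time:±→running): 0:+→1 0:+→2 1:-→1 1:+→2 2:+→3 3:-→2 3:+→3 3:+→4 4:+→5 … peak 5.

5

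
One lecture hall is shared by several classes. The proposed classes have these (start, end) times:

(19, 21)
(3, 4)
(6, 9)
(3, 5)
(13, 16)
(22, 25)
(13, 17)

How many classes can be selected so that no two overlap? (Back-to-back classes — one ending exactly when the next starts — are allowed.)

Order by finish time; keep every interval that doesn't clash with the previous kept one.
Sorted by end: (3,4)  (3,5)  (6,9)  (13,16)  (13,17)  (19,21)  (22,25)
take (3,4); take (6,9); take (13,16); skip (13,17); take (19,21); take (22,25).
Selected 5 classes.

5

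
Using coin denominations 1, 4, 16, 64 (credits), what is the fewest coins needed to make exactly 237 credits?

237 = 3×64 + 2×16 + 3×4 + 1×1
Total coins = 3 + 2 + 3 + 1 = 9

9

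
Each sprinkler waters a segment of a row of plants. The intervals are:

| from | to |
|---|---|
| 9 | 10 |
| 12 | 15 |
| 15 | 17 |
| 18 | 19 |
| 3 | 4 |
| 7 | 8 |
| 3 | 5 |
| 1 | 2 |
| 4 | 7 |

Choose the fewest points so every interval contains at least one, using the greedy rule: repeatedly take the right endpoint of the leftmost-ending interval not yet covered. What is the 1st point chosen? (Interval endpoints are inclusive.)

2

Sort by right endpoint; whenever an interval is uncovered, place a point at its right end.
By right end: [1,2]  [3,4]  [3,5]  [4,7]  [7,8]  [9,10]  [12,15]  [15,17]  [18,19]
[1,2] uncovered → point at 2; [3,4] uncovered → point at 4; [7,8] uncovered → point at 8; [9,10] uncovered → point at 10; [12,15] uncovered → point at 15; [18,19] uncovered → point at 19.
Points: 2, 4, 8, 10, 15, 19 (6 total).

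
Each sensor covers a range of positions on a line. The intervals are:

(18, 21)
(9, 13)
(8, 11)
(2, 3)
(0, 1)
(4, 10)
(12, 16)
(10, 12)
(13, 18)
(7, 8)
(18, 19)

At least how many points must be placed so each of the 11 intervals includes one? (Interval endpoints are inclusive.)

Sorted: [0,1] [2,3] [7,8] [4,10] [8,11] [10,12] [9,13] [12,16] [13,18] [18,19] [18,21]
{[0,1]} hit by 1; {[2,3]} hit by 3; {[7,8],[4,10],[8,11]} hit by 8; {[10,12],[9,13],[12,16]} hit by 12; {[13,18],[18,19],[18,21]} hit by 18.
Points: 1, 3, 8, 12, 18 (5 total).

5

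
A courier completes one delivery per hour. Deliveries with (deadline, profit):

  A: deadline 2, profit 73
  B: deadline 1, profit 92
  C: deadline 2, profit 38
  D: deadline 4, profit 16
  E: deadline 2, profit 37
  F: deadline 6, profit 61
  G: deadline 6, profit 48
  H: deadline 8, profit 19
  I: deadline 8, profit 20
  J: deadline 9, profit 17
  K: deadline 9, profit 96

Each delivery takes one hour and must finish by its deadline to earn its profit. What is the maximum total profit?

Profit order: K=96 B=92 A=73 F=61 G=48 C=38 E=37 I=20 H=19 J=17 D=16
Assign: K→slot 9, B→slot 1, A→slot 2, F→slot 6, G→slot 5, C skipped, E skipped, I→slot 8, H→slot 7, J→slot 4, D→slot 3.
Slots: [1:B] [2:A] [3:D] [4:J] [5:G] [6:F] [7:H] [8:I] [9:K]
Profit = 92 + 73 + 16 + 17 + 48 + 61 + 19 + 20 + 96 = 442

442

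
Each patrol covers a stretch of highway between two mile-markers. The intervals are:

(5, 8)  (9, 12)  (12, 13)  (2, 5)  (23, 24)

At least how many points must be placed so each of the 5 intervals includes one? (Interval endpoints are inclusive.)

Sort by right endpoint; whenever an interval is uncovered, place a point at its right end.
Sorted: [2,5] [5,8] [9,12] [12,13] [23,24]
{[2,5],[5,8]} hit by 5; {[9,12],[12,13]} hit by 12; {[23,24]} hit by 24.
Points: 5, 12, 24 (3 total).

3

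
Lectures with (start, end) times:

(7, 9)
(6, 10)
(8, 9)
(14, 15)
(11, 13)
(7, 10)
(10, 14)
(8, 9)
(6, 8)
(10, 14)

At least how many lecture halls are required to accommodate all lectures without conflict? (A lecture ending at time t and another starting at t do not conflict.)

5

starts: [6, 6, 7, 7, 8, 8, 10, 10, 11, 14]
ends:   [8, 9, 9, 9, 10, 10, 13, 14, 14, 15]
s6→1 s6→2 s7→3 s7→4 e8→3 s8→4 s8→5  — peak 5.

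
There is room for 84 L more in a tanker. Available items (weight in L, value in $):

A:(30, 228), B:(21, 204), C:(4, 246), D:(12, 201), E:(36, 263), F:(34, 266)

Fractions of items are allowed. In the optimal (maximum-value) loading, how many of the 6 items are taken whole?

4

Greedy by value/weight ratio, highest first.
Ratios (sorted): C 61.50, D 16.75, B 9.71, F 7.82, A 7.60, E 7.31
take C (4 @ 246); take D (12 @ 201); take B (21 @ 204); take F (34 @ 266); take 13/30 of A → 98.80. Capacity used 84/84.
4 item(s) taken whole; one partial (take 13/30 of A).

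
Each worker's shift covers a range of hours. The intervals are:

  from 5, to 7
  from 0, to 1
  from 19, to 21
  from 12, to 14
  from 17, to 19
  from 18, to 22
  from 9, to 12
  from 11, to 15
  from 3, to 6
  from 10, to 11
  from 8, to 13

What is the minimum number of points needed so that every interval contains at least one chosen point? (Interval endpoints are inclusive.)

5

Sort by right endpoint; whenever an interval is uncovered, place a point at its right end.
Sorted: [0,1] [3,6] [5,7] [10,11] [9,12] [8,13] [12,14] [11,15] [17,19] [19,21] [18,22]
{[0,1]} hit by 1; {[3,6],[5,7]} hit by 6; {[10,11],[9,12],[8,13]} hit by 11; {[12,14],[11,15]} hit by 14; {[17,19],[19,21],[18,22]} hit by 19.
Points: 1, 6, 11, 14, 19 (5 total).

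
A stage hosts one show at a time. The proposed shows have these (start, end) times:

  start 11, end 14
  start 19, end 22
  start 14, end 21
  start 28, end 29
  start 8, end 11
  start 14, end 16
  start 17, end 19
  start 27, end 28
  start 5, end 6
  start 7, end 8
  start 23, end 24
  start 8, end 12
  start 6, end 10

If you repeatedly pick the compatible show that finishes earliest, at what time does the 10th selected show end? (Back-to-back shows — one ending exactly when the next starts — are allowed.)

29

Sort by end time and greedily take each interval whose start is ≥ the last chosen end.
By end time: (5,6), (7,8), (6,10), (8,11), (8,12), (11,14), (14,16), (17,19), (14,21), (19,22), (23,24), (27,28), (28,29).
Pick (5,6); next start ≥ 6 → (7,8); next start ≥ 8 → (8,11); next start ≥ 11 → (11,14); next start ≥ 14 → (14,16); next start ≥ 16 → (17,19); next start ≥ 19 → (19,22); next start ≥ 22 → (23,24); next start ≥ 24 → (27,28); next start ≥ 28 → (28,29).
Selected: (5,6) (7,8) (8,11) (11,14) (14,16) (17,19) (19,22) (23,24) (27,28) (28,29)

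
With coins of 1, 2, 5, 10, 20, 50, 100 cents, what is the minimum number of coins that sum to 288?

Greedy: take as many of the largest coin as possible, then repeat with the remainder.
288 = 2×100 + 1×50 + 1×20 + 1×10 + 1×5 + 1×2 + 1×1
Total coins = 2 + 1 + 1 + 1 + 1 + 1 + 1 = 8

8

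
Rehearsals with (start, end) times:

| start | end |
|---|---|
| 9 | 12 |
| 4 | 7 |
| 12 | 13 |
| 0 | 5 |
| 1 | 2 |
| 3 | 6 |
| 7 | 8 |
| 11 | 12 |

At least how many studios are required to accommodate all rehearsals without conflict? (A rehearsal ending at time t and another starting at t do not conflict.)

Count concurrent intervals with a sweep; the peak is the room count.
Events (time:±→running): 0:+→1 1:+→2 2:-→1 3:+→2 4:+→3 … peak 3.

3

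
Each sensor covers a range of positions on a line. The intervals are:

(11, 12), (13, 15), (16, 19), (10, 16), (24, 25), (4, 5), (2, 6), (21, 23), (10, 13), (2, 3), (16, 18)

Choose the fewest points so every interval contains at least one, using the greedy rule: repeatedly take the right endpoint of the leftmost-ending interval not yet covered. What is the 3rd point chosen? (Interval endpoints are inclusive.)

Sorted: [2,3] [4,5] [2,6] [11,12] [10,13] [13,15] [10,16] [16,18] [16,19] [21,23] [24,25]
{[2,3]} hit by 3; {[4,5],[2,6]} hit by 5; {[11,12],[10,13]} hit by 12; {[13,15],[10,16]} hit by 15; {[16,18],[16,19]} hit by 18; {[21,23]} hit by 23; {[24,25]} hit by 25.
Points: 3, 5, 12, 15, 18, 23, 25 (7 total).

12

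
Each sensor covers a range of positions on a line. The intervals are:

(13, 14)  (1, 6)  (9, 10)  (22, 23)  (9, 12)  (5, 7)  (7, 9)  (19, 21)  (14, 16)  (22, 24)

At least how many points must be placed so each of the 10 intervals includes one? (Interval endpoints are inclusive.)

By right end: [1,6]  [5,7]  [7,9]  [9,10]  [9,12]  [13,14]  [14,16]  [19,21]  [22,23]  [22,24]
[1,6] uncovered → point at 6; [7,9] uncovered → point at 9; [13,14] uncovered → point at 14; [19,21] uncovered → point at 21; [22,23] uncovered → point at 23.
Points: 6, 9, 14, 21, 23 (5 total).

5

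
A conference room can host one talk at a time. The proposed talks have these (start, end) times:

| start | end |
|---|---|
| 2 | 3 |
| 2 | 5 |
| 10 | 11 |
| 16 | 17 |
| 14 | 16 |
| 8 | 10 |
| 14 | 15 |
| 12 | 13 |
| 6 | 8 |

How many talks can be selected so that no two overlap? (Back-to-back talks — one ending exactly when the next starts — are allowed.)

7

Order by finish time; keep every interval that doesn't clash with the previous kept one.
By end time: (2,3), (2,5), (6,8), (8,10), (10,11), (12,13), (14,15), (14,16), (16,17).
Pick (2,3); next start ≥ 3 → (6,8); next start ≥ 8 → (8,10); next start ≥ 10 → (10,11); next start ≥ 11 → (12,13); next start ≥ 13 → (14,15); next start ≥ 15 → (16,17).
Selected 7 talks.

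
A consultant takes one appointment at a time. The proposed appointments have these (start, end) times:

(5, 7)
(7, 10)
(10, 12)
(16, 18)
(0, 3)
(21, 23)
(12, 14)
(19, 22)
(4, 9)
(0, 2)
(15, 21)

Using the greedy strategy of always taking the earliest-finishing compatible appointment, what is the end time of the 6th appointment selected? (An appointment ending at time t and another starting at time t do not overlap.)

18

Order by finish time; keep every interval that doesn't clash with the previous kept one.
Sorted by end: (0,2)  (0,3)  (5,7)  (4,9)  (7,10)  (10,12)  (12,14)  (16,18)  (15,21)  (19,22)  (21,23)
take (0,2); skip (0,3); take (5,7); take (7,10); take (10,12); take (12,14); take (16,18); skip (15,21); take (19,22).
Selected: (0,2) (5,7) (7,10) (10,12) (12,14) (16,18) (19,22)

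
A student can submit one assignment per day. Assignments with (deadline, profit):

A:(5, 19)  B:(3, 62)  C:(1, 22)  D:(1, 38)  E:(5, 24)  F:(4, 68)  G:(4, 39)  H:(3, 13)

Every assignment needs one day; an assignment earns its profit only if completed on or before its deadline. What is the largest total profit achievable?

231

Sort by profit descending; place each in the latest free slot ≤ its deadline.
By profit: F(d4,68), B(d3,62), G(d4,39), D(d1,38), E(d5,24), C(d1,22), A(d5,19), H(d3,13)
F→slot 4; B→slot 3; G→slot 2; D→slot 1; E→slot 5; C skipped; A skipped; H skipped.
Profit = 38 + 39 + 62 + 68 + 24 = 231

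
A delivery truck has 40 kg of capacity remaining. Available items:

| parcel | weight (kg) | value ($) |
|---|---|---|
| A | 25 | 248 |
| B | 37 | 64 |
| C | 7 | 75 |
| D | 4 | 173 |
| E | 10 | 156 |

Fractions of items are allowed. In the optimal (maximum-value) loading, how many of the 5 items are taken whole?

Greedy by value/weight ratio, highest first.
Ratios (sorted): D 43.25, E 15.60, C 10.71, A 9.92, B 1.73
take D (4 @ 173); take E (10 @ 156); take C (7 @ 75); take 19/25 of A → 188.48. Capacity used 40/40.
3 item(s) taken whole; one partial (take 19/25 of A).

3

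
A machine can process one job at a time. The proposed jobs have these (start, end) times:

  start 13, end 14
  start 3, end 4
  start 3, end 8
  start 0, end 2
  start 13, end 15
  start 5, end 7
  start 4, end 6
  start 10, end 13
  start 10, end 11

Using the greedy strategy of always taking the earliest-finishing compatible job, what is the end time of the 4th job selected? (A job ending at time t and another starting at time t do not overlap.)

11

Greedy by earliest finish: after sorting by end time, pick each interval compatible with the last pick.
By end time: (0,2), (3,4), (4,6), (5,7), (3,8), (10,11), (10,13), (13,14), (13,15).
Pick (0,2); next start ≥ 2 → (3,4); next start ≥ 4 → (4,6); next start ≥ 6 → (10,11); next start ≥ 11 → (13,14).
Selected: (0,2) (3,4) (4,6) (10,11) (13,14)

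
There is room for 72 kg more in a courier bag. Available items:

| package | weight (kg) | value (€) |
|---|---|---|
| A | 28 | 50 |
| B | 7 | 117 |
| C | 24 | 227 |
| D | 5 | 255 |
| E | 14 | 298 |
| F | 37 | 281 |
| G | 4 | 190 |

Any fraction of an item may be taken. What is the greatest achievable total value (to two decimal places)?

1223.70

Order: D (255/5=51.00) > G (190/4=47.50) > E (298/14=21.29) > B (117/7=16.71) > C (227/24=9.46) > F (281/37=7.59) > A (50/28=1.79)
Fill: take D (5 @ 255) → take G (4 @ 190) → take E (14 @ 298) → take B (7 @ 117) → take C (24 @ 227) → take 18/37 of F → 136.70; 72/72 used.
Total value = 1223.70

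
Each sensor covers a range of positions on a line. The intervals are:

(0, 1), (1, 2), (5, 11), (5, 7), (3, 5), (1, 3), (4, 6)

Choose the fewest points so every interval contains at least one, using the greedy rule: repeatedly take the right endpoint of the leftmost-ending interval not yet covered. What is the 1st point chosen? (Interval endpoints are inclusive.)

1

By right end: [0,1]  [1,2]  [1,3]  [3,5]  [4,6]  [5,7]  [5,11]
[0,1] uncovered → point at 1; [3,5] uncovered → point at 5.
Points: 1, 5 (2 total).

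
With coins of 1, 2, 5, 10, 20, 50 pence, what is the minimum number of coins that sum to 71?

3

Use the largest denomination that fits, subtract, and repeat.
71 = 1×50 + 1×20 + 1×1
Total coins = 1 + 1 + 1 = 3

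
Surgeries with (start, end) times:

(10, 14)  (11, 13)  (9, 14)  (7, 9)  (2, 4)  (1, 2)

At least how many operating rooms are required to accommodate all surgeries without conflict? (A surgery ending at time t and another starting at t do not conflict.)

Events (time:±→running): 1:+→1 2:-→0 2:+→1 4:-→0 7:+→1 9:-→0 9:+→1 10:+→2 11:+→3 … peak 3.

3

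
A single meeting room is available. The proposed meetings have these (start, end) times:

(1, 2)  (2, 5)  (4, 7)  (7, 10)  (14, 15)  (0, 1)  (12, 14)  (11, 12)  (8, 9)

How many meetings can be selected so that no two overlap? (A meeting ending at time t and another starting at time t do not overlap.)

7

By end time: (0,1), (1,2), (2,5), (4,7), (8,9), (7,10), (11,12), (12,14), (14,15).
Pick (0,1); next start ≥ 1 → (1,2); next start ≥ 2 → (2,5); next start ≥ 5 → (8,9); next start ≥ 9 → (11,12); next start ≥ 12 → (12,14); next start ≥ 14 → (14,15).
Selected 7 meetings.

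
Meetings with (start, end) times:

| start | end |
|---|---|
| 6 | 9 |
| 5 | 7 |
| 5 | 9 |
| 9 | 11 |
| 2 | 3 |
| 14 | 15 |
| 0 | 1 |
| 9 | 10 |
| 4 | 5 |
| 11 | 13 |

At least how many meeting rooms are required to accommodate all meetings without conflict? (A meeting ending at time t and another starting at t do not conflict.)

3

Events (time:±→running): 0:+→1 1:-→0 2:+→1 3:-→0 4:+→1 5:-→0 5:+→1 5:+→2 6:+→3 … peak 3.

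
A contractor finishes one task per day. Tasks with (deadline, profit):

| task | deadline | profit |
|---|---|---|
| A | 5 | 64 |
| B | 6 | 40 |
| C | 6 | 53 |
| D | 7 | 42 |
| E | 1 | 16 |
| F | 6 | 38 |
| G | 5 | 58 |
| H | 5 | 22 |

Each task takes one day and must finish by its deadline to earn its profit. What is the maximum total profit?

Sort by profit descending; place each in the latest free slot ≤ its deadline.
Profit order: A=64 G=58 C=53 D=42 B=40 F=38 H=22 E=16
Assign: A→slot 5, G→slot 4, C→slot 6, D→slot 7, B→slot 3, F→slot 2, H→slot 1, E skipped.
Slots: [1:H] [2:F] [3:B] [4:G] [5:A] [6:C] [7:D]
Profit = 22 + 38 + 40 + 58 + 64 + 53 + 42 = 317

317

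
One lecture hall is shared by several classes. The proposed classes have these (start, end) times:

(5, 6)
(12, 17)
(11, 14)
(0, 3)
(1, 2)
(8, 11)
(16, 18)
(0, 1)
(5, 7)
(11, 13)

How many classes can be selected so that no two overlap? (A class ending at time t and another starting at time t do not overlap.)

Greedy by earliest finish: after sorting by end time, pick each interval compatible with the last pick.
By end time: (0,1), (1,2), (0,3), (5,6), (5,7), (8,11), (11,13), (11,14), (12,17), (16,18).
Pick (0,1); next start ≥ 1 → (1,2); next start ≥ 2 → (5,6); next start ≥ 6 → (8,11); next start ≥ 11 → (11,13); next start ≥ 13 → (16,18).
Selected 6 classes.

6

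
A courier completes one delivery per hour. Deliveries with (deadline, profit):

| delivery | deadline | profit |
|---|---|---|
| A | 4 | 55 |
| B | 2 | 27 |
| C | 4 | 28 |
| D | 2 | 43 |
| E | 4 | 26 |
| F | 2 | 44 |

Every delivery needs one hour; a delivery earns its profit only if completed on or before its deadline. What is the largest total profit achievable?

170

Take jobs in profit order; each goes to the latest open slot no later than its deadline.
By profit: A(d4,55), F(d2,44), D(d2,43), C(d4,28), B(d2,27), E(d4,26)
A→slot 4; F→slot 2; D→slot 1; C→slot 3; B skipped; E skipped.
Profit = 43 + 44 + 28 + 55 = 170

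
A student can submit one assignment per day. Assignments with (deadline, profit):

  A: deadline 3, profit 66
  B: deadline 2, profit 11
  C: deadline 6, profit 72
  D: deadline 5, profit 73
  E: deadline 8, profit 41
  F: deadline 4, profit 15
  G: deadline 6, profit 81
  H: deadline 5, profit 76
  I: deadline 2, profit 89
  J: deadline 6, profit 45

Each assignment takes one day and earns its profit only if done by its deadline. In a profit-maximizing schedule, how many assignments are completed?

7

Take jobs in profit order; each goes to the latest open slot no later than its deadline.
Profit order: I=89 G=81 H=76 D=73 C=72 A=66 J=45 E=41 F=15 B=11
Assign: I→slot 2, G→slot 6, H→slot 5, D→slot 4, C→slot 3, A→slot 1, J skipped, E→slot 8, F skipped, B skipped.
Slots: [1:A] [2:I] [3:C] [4:D] [5:H] [6:G] [8:E]
7 of 10 scheduled.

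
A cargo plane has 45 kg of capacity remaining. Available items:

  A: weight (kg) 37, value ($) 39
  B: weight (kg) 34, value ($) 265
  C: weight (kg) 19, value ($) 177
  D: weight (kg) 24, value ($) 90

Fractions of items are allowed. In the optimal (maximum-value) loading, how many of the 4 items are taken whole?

Greedy by value/weight ratio, highest first.
Order: C (177/19=9.32) > B (265/34=7.79) > D (90/24=3.75) > A (39/37=1.05)
Fill: take C (19 @ 177) → take 26/34 of B → 202.65; 45/45 used.
1 item(s) taken whole; one partial (take 26/34 of B).

1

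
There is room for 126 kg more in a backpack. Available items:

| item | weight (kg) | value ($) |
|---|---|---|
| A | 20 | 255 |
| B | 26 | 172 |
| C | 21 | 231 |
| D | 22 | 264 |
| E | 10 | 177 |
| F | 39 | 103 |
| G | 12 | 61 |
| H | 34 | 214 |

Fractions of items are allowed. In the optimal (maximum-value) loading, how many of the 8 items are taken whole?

Greedy by value/weight ratio, highest first.
Ratios (sorted): E 17.70, A 12.75, D 12.00, C 11.00, B 6.62, H 6.29, G 5.08, F 2.64
take E (10 @ 177); take A (20 @ 255); take D (22 @ 264); take C (21 @ 231); take B (26 @ 172); take 27/34 of H → 169.94. Capacity used 126/126.
5 item(s) taken whole; one partial (take 27/34 of H).

5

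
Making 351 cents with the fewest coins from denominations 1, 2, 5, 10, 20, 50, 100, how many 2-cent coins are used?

0

Use the largest denomination that fits, subtract, and repeat.
351 − 3×100→51 − 1×50→1 − 1×1→0
Count of 2: 0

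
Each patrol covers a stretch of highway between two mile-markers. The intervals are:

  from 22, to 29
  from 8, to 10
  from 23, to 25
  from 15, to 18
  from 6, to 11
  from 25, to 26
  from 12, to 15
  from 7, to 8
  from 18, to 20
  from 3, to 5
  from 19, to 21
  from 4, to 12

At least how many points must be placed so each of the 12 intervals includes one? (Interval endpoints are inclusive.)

Sorted: [3,5] [7,8] [8,10] [6,11] [4,12] [12,15] [15,18] [18,20] [19,21] [23,25] [25,26] [22,29]
{[3,5]} hit by 5; {[7,8],[8,10],[6,11],[4,12]} hit by 8; {[12,15],[15,18]} hit by 15; {[18,20],[19,21]} hit by 20; {[23,25],[25,26],[22,29]} hit by 25.
Points: 5, 8, 15, 20, 25 (5 total).

5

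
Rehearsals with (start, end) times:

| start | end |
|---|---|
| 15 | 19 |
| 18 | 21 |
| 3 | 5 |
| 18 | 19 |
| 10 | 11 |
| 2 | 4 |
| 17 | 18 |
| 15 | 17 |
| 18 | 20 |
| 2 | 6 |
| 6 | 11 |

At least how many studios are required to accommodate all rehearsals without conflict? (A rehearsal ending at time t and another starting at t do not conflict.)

The answer is the maximum number of intervals overlapping at any instant.
starts: [2, 2, 3, 6, 10, 15, 15, 17, 18, 18, 18]
ends:   [4, 5, 6, 11, 11, 17, 18, 19, 19, 20, 21]
s2→1 s2→2 s3→3 e4→2 e5→1 e6→0 s6→1 s10→2 e11→1 e11→0 s15→1 s15→2 e17→1 s17→2 e18→1 s18→2 s18→3 s18→4  — peak 4.

4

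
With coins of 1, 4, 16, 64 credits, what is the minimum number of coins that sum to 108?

6

108 = 1×64 + 2×16 + 3×4
Total coins = 1 + 2 + 3 = 6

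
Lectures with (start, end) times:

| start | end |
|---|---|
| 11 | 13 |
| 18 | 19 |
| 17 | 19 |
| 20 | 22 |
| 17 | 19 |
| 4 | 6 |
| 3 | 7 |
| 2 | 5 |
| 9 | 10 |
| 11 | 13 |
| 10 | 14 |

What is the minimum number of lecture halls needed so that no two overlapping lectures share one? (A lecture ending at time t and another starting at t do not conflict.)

The answer is the maximum number of intervals overlapping at any instant.
starts: [2, 3, 4, 9, 10, 11, 11, 17, 17, 18, 20]
ends:   [5, 6, 7, 10, 13, 13, 14, 19, 19, 19, 22]
s2→1 s3→2 s4→3  — peak 3.

3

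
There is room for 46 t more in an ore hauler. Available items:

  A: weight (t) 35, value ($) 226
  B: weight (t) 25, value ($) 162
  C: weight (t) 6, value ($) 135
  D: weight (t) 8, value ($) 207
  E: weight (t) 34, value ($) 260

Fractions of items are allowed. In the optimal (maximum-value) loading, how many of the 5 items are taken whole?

2

Ratios (sorted): D 25.88, C 22.50, E 7.65, B 6.48, A 6.46
take D (8 @ 207); take C (6 @ 135); take 32/34 of E → 244.71. Capacity used 46/46.
2 item(s) taken whole; one partial (take 32/34 of E).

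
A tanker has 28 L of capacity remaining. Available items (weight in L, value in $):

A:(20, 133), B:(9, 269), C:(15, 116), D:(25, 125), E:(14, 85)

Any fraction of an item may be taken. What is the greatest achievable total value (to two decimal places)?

411.60

Greedy by value/weight ratio, highest first.
Order: B (269/9=29.89) > C (116/15=7.73) > A (133/20=6.65) > E (85/14=6.07) > D (125/25=5.00)
Fill: take B (9 @ 269) → take C (15 @ 116) → take 4/20 of A → 26.60; 28/28 used.
Total value = 411.60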